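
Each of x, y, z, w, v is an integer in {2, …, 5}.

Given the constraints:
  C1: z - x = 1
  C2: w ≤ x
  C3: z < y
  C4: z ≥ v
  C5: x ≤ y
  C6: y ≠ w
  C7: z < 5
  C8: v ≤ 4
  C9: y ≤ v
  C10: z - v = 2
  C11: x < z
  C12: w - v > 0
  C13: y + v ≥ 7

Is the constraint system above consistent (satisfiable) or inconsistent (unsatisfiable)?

Unsatisfiable

Constraints 2, 3, 9, 11, and 12 give v < w, w ≤ x, x < z, z < y, y ≤ v. Chaining: v < w ≤ x < z < y ≤ v, which forces v < v — impossible.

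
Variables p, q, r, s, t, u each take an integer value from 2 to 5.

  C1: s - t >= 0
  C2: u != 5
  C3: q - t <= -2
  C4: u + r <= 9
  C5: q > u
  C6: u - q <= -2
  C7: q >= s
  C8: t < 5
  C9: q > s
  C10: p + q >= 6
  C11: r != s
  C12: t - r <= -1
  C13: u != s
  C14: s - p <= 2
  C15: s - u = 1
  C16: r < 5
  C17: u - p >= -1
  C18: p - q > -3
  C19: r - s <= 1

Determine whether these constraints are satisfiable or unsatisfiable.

Unsatisfiable

Constraints 3, 6, 12, 14, 17, and 19 give q − u ≥ 2, u − p ≥ -1, p − s ≥ -2, s − r ≥ -1, r − t ≥ 1, t − q ≥ 2.
Adding all 6 inequalities: the left sides telescope to 0, and the right sides sum to 2 + (-1) + (-2) + (-1) + 1 + 2 = 1. So 0 ≥ 1, which is false.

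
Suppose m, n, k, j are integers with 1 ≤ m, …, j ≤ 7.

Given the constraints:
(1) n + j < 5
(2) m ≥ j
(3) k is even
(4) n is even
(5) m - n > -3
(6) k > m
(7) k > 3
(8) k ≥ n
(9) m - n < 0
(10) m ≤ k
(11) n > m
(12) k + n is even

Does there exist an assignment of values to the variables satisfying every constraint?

Try m = 1, n = 2, k = 4, j = 1.
Check constraint 1: n + j = 3; constraint 5: m - n = -1; constraint 9: m - n = -1. The remaining constraints are straightforward to verify.

Satisfiable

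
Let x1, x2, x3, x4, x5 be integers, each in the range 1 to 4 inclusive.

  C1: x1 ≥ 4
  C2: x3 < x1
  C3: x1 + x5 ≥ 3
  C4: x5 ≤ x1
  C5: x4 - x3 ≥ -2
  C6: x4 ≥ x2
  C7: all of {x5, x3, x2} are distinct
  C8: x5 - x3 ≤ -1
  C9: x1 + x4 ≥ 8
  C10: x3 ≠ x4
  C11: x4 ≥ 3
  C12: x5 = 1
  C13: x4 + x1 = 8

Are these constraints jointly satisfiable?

Try x1 = 4, x2 = 4, x3 = 3, x4 = 4, x5 = 1.
Check constraint 3: x1 + x5 = 5; constraint 5: x4 - x3 = 1; constraint 8: x5 - x3 = -2. The remaining constraints are straightforward to verify.

Satisfiable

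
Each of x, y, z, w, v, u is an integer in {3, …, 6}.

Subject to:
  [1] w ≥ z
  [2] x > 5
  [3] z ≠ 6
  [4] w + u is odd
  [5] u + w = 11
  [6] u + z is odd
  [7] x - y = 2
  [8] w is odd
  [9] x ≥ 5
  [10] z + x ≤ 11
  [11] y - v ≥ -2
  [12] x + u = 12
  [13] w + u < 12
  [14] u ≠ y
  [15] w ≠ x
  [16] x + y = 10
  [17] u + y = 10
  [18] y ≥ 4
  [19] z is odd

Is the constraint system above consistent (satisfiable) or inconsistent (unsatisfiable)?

Take x = 6, y = 4, z = 5, w = 5, v = 6, u = 6. Then constraint 5: u + w = 11; constraint 7: x - y = 2, and every other listed constraint is also met.

Satisfiable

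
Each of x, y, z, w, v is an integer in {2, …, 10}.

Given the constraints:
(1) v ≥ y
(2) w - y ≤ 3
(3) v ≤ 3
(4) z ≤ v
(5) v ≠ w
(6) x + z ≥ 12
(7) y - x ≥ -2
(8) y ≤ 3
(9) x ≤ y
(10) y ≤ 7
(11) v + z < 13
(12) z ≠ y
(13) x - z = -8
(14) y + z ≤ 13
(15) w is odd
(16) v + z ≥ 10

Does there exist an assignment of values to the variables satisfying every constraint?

From constraints 9 and 10: x ≤ y ≤ 7. From constraints 3 and 4: z ≤ v ≤ 3. Hence x + z ≤ 10. But constraint 6 requires x + z ≥ 12, and 12 > 10. Contradiction.

Unsatisfiable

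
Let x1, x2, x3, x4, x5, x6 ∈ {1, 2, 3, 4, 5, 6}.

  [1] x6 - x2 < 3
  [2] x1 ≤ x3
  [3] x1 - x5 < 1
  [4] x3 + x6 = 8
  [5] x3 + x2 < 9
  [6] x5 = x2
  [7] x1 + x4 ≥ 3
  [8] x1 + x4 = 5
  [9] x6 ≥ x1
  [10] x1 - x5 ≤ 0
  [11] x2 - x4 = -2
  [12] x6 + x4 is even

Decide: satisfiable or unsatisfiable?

Satisfiable

Setting (x1, x2, x3, x4, x5, x6) = (1, 2, 6, 4, 2, 2) satisfies everything: constraint 1: x6 - x2 = 0; constraint 3: x1 - x5 = -1, and the others follow.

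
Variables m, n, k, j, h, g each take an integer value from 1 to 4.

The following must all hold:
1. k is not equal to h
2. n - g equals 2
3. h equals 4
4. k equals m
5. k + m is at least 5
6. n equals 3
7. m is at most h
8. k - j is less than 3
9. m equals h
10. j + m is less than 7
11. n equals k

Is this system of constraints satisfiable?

Constraint 6 fixes n = 3 and constraint 3 fixes h = 4. Constraints 4, 9, and 11 give n = k = m = h, so n = h. But 3 ≠ 4 — contradiction.

Unsatisfiable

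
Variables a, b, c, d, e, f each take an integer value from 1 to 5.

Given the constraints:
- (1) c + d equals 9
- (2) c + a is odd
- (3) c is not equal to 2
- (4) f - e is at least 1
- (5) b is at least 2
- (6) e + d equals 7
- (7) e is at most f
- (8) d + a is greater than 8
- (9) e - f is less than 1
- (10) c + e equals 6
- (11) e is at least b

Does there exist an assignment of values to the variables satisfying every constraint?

Satisfiable

Try a = 5, b = 2, c = 4, d = 5, e = 2, f = 3.
Check constraint 1: c + d = 9; constraint 4: f - e = 1. The remaining constraints are straightforward to verify.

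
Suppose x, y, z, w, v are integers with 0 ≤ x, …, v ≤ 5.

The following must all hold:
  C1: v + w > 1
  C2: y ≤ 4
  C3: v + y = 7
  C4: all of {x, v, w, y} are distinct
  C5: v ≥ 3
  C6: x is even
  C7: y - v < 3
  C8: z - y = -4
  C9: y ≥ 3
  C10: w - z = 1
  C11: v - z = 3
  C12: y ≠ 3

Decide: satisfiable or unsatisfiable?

One satisfying assignment is x = 2, y = 4, z = 0, w = 1, v = 3.
For the less obvious constraints — constraint 1: v + w = 4; constraint 3: v + y = 7 — and the others hold by inspection.

Satisfiable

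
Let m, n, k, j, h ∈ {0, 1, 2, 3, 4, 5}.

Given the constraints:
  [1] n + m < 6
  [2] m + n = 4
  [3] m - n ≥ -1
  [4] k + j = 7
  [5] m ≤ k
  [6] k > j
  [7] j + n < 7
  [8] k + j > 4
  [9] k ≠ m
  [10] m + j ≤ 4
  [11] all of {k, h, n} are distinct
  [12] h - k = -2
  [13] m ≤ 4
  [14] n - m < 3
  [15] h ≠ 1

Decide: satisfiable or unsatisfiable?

Satisfiable

The assignment m = 2, n = 2, k = 5, j = 2, h = 3 works:
  constraint 1 holds since n + m = 4.
  constraint 2 holds since m + n = 4.
The rest check out directly.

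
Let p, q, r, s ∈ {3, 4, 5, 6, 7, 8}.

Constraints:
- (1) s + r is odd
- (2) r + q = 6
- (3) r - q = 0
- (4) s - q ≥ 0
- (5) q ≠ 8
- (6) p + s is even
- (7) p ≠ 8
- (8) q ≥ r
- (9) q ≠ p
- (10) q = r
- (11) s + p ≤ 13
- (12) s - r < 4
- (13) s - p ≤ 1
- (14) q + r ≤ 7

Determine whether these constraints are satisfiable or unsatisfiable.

Satisfiable

Try p = 6, q = 3, r = 3, s = 6.
Check constraint 2: r + q = 6; constraint 3: r - q = 0; constraint 4: s - q = 3. The remaining constraints are straightforward to verify.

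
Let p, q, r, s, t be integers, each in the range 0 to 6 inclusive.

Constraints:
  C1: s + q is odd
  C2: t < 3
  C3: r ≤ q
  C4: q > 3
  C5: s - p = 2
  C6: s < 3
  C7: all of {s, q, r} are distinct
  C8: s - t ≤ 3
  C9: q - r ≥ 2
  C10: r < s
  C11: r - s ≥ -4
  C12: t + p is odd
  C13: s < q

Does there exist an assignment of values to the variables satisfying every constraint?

Take p = 0, q = 5, r = 1, s = 2, t = 1. Then constraint 5: s - p = 2; constraint 8: s - t = 1, and every other listed constraint is also met.

Satisfiable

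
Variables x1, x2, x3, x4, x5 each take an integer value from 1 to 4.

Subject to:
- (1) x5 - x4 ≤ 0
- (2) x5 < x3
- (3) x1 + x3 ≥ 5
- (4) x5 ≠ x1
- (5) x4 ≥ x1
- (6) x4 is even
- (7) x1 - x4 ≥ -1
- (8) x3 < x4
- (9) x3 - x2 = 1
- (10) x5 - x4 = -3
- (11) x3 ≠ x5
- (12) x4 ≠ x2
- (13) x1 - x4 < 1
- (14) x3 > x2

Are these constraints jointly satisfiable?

Satisfiable

One satisfying assignment is x1 = 4, x2 = 1, x3 = 2, x4 = 4, x5 = 1.
For the less obvious constraints — constraint 1: x5 - x4 = -3; constraint 3: x1 + x3 = 6; constraint 7: x1 - x4 = 0 — and the others hold by inspection.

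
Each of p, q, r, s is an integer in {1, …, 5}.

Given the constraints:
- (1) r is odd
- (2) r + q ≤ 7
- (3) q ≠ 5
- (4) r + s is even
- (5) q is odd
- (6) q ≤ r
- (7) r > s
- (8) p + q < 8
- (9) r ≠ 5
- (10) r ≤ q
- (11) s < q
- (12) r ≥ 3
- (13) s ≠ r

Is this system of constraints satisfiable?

Setting (p, q, r, s) = (2, 3, 3, 1) satisfies everything: constraint 2: r + q = 6; constraint 8: p + q = 5, and the others follow.

Satisfiable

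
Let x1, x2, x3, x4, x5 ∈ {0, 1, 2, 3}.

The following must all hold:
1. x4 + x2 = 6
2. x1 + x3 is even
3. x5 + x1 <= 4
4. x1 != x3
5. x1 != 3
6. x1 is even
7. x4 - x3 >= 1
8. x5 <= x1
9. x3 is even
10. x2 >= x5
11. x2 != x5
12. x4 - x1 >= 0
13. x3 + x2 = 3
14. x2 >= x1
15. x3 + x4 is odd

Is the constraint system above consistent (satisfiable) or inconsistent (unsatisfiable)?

Satisfiable

The assignment x1 = 2, x2 = 3, x3 = 0, x4 = 3, x5 = 1 works:
  constraint 1 holds since x4 + x2 = 6.
  constraint 3 holds since x5 + x1 = 3.
  constraint 7 holds since x4 - x3 = 3.
The rest check out directly.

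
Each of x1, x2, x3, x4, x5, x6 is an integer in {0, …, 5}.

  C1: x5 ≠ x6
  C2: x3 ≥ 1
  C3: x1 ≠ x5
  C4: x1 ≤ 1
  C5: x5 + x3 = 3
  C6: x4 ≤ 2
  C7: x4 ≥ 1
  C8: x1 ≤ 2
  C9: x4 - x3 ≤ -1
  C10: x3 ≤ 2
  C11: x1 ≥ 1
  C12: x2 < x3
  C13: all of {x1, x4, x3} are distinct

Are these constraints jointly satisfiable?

Constraints 2, 6, 7, 8, 10, and 11 confine each of x1, x4, x3 to the 2 values {1, 2}.
Constraint 13 requires all 3 of them to be distinct, but only 2 values are available — impossible by the pigeonhole principle.

Unsatisfiable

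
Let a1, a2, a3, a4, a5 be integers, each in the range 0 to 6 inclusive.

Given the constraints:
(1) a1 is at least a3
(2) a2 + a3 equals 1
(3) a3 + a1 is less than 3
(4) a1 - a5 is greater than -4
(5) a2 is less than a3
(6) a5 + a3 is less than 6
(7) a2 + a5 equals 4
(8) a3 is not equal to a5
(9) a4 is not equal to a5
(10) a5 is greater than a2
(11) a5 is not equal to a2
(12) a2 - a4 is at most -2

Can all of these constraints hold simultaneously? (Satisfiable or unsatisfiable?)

Setting (a1, a2, a3, a4, a5) = (1, 0, 1, 3, 4) satisfies everything: constraint 2: a2 + a3 = 1; constraint 3: a3 + a1 = 2, and the others follow.

Satisfiable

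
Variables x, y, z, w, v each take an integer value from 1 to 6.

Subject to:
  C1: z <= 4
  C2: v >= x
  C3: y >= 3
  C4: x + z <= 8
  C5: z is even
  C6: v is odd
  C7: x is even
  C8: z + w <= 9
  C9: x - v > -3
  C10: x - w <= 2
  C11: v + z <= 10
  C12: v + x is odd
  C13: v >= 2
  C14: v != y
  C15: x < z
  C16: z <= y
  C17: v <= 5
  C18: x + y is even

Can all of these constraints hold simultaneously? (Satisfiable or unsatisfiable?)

Satisfiable

Try x = 2, y = 4, z = 4, w = 3, v = 3.
Check constraint 4: x + z = 6; constraint 8: z + w = 7; constraint 9: x - v = -1. The remaining constraints are straightforward to verify.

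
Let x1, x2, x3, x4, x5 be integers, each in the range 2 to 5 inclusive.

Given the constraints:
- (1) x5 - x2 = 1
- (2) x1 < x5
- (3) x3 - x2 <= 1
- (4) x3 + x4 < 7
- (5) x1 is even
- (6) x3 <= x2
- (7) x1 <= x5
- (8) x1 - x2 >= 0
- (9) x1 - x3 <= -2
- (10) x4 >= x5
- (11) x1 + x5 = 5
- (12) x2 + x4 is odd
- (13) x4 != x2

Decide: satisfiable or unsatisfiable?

Constraints 3, 8, and 9 give x3 − x1 ≥ 2, x1 − x2 ≥ 0, x2 − x3 ≥ -1.
Adding all 3 inequalities: the left sides telescope to 0, and the right sides sum to 2 + 0 + (-1) = 1. So 0 ≥ 1, which is false.

Unsatisfiable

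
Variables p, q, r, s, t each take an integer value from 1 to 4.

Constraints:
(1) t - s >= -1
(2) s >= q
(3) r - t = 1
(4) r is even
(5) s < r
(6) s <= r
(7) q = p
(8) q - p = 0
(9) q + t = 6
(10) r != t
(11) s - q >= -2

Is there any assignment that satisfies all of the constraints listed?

Try p = 3, q = 3, r = 4, s = 3, t = 3.
Check constraint 1: t - s = 0; constraint 3: r - t = 1; constraint 8: q - p = 0. The remaining constraints are straightforward to verify.

Satisfiable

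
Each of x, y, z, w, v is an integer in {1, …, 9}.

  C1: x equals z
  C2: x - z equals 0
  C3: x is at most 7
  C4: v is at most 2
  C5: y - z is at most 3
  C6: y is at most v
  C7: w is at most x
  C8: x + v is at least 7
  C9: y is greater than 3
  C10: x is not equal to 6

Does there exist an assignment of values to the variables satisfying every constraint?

From constraint 9: y ≥ 4. From constraints 4 and 6: y ≤ v and v ≤ 2, so y ≤ 2. But 2 < 4, so no value of y works.

Unsatisfiable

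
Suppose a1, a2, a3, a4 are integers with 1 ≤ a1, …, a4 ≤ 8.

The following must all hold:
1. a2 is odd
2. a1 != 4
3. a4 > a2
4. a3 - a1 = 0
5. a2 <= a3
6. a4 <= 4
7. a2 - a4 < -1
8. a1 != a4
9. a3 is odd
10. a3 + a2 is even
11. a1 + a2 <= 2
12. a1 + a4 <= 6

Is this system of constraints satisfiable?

The assignment a1 = 1, a2 = 1, a3 = 1, a4 = 4 works:
  constraint 4 holds since a3 - a1 = 0.
  constraint 7 holds since a2 - a4 = -3.
  constraint 11 holds since a1 + a2 = 2.
The rest check out directly.

Satisfiable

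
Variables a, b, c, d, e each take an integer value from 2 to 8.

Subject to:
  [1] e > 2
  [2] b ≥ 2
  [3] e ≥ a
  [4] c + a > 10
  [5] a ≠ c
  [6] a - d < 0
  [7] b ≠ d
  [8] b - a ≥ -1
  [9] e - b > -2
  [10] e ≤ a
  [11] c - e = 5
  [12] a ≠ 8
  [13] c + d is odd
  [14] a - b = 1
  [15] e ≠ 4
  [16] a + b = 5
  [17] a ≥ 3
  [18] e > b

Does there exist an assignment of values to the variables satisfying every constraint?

Satisfiable

The assignment a = 3, b = 2, c = 8, d = 5, e = 3 works:
  constraint 4 holds since c + a = 11.
  constraint 6 holds since a - d = -2.
  constraint 8 holds since b - a = -1.
The rest check out directly.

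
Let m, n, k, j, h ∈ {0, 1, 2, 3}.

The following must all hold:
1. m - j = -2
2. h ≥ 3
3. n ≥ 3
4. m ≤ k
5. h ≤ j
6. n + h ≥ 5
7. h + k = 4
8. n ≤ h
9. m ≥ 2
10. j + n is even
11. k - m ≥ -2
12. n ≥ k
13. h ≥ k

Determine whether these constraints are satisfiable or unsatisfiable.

Unsatisfiable

From constraints 3 and 8: h ≥ n ≥ 3. From constraints 4 and 9: k ≥ m ≥ 2. Hence h + k ≥ 5. But constraint 7 requires h + k = 4, and 4 < 5. Contradiction.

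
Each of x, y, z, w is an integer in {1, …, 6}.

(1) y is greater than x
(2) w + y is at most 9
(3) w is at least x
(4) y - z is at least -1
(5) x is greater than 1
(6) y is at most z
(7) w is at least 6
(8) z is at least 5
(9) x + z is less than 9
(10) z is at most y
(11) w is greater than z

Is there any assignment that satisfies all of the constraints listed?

From constraint 7: w ≥ 6. From constraints 8 and 10: y ≥ z ≥ 5. Hence w + y ≥ 11. But constraint 2 requires w + y ≤ 9, and 9 < 11. Contradiction.

Unsatisfiable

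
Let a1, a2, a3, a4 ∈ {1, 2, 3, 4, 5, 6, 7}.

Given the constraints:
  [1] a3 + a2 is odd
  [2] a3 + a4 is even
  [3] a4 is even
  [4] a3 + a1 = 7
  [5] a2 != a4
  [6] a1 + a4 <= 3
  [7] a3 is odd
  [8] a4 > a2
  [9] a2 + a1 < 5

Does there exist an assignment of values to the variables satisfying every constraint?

Unsatisfiable

Constraint 7 makes a3 odd and constraint 3 makes a4 even, so a3 + a4 must be odd. Constraint 2 says a3 + a4 is even — contradiction.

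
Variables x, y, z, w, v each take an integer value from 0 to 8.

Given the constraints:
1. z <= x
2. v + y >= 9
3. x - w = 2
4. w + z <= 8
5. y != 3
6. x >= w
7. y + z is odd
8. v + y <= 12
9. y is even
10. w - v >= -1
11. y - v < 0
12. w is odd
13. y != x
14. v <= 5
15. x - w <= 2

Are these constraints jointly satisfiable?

Satisfiable

One satisfying assignment is x = 7, y = 4, z = 3, w = 5, v = 5.
For the less obvious constraints — constraint 2: v + y = 9; constraint 3: x - w = 2 — and the others hold by inspection.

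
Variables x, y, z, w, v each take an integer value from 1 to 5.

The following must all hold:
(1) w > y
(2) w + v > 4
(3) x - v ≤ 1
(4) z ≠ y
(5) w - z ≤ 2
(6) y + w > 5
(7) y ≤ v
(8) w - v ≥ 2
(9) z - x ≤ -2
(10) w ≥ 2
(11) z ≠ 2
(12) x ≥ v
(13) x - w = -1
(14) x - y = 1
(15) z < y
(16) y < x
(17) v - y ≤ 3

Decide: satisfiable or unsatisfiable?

Constraints 3, 5, 8, and 9 give z − w ≥ -2, w − v ≥ 2, v − x ≥ -1, x − z ≥ 2.
Adding all 4 inequalities: the left sides telescope to 0, and the right sides sum to (-2) + 2 + (-1) + 2 = 1. So 0 ≥ 1, which is false.

Unsatisfiable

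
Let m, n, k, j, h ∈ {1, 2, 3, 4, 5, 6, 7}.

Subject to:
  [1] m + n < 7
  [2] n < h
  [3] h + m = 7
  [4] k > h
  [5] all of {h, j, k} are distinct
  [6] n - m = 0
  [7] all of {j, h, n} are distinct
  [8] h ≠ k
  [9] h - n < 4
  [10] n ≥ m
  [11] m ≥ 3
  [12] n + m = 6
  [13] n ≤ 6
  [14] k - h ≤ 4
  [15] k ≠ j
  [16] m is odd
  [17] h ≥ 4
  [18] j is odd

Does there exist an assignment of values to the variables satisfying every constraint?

Satisfiable

Setting (m, n, k, j, h) = (3, 3, 7, 5, 4) satisfies everything: constraint 1: m + n = 6; constraint 3: h + m = 7; constraint 6: n - m = 0, and the others follow.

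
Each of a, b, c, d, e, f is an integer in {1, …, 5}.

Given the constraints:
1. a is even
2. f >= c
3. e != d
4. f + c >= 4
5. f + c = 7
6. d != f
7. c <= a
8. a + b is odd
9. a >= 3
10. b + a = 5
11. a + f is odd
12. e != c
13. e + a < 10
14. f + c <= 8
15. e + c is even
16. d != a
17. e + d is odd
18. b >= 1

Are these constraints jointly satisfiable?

One satisfying assignment is a = 4, b = 1, c = 2, d = 1, e = 4, f = 5.
For the less obvious constraints — constraint 4: f + c = 7; constraint 5: f + c = 7 — and the others hold by inspection.

Satisfiable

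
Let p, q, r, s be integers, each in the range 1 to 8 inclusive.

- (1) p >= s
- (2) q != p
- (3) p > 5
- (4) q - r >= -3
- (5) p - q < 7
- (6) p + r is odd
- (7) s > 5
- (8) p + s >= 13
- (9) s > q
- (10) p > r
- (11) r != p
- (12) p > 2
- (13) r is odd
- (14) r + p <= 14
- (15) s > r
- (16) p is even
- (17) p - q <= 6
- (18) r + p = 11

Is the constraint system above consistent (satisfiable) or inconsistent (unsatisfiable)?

Satisfiable

One satisfying assignment is p = 8, q = 3, r = 3, s = 8.
For the less obvious constraints — constraint 4: q - r = 0; constraint 5: p - q = 5; constraint 8: p + s = 16 — and the others hold by inspection.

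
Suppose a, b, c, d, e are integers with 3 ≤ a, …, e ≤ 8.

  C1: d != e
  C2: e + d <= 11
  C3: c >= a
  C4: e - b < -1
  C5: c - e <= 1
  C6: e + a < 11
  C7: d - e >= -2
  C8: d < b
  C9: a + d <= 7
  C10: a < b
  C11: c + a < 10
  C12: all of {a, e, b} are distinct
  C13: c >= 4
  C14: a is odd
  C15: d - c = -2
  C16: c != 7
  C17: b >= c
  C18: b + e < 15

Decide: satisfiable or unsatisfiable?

Satisfiable

The assignment a = 3, b = 8, c = 6, d = 4, e = 5 works:
  constraint 2 holds since e + d = 9.
  constraint 4 holds since e - b = -3.
The rest check out directly.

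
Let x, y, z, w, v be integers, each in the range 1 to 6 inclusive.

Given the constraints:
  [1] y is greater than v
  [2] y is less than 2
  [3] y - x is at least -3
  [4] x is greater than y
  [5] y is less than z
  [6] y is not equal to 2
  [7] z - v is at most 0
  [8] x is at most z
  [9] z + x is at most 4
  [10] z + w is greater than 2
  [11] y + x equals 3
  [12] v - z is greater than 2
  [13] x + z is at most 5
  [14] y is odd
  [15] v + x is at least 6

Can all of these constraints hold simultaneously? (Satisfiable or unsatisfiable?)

Constraints 1, 4, 7, and 8 give v < y, y < x, x ≤ z, z ≤ v. Chaining: v < y < x ≤ z ≤ v, which forces v < v — impossible.

Unsatisfiable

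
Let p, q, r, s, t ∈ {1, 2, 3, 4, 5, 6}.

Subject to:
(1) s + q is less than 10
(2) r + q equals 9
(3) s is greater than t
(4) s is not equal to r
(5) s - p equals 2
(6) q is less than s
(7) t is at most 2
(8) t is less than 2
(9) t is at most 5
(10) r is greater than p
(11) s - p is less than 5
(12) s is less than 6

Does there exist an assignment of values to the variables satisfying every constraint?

Try p = 3, q = 3, r = 6, s = 5, t = 1.
Check constraint 1: s + q = 8; constraint 2: r + q = 9; constraint 5: s - p = 2. The remaining constraints are straightforward to verify.

Satisfiable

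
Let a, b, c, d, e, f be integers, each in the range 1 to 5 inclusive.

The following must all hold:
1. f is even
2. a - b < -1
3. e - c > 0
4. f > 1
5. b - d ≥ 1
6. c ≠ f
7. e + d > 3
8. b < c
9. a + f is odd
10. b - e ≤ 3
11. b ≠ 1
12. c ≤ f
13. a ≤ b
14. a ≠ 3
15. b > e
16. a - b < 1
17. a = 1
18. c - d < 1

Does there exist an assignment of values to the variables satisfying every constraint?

Constraints 3, 8, and 15 give e < b, b < c, c < e. Chaining: e < b < c < e, which forces e < e — impossible.

Unsatisfiable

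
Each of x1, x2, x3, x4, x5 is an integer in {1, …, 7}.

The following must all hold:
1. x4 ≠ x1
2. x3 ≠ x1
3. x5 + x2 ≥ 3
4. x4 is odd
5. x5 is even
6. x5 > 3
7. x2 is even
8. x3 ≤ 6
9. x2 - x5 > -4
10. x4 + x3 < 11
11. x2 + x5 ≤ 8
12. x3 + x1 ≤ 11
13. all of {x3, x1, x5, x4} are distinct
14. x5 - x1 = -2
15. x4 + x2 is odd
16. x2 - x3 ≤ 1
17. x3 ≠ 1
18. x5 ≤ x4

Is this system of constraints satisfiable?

Satisfiable

Try x1 = 6, x2 = 2, x3 = 2, x4 = 7, x5 = 4.
Check constraint 3: x5 + x2 = 6; constraint 9: x2 - x5 = -2; constraint 10: x4 + x3 = 9. The remaining constraints are straightforward to verify.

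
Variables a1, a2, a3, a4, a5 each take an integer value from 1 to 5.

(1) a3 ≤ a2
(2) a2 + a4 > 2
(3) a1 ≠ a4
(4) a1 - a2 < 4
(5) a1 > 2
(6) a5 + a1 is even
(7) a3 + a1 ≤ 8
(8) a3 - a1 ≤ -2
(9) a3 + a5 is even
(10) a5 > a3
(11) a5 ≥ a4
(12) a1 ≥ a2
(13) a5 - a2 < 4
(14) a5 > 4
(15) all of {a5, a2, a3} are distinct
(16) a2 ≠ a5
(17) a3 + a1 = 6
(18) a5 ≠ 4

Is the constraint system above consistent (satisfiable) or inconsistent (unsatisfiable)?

Satisfiable

One satisfying assignment is a1 = 5, a2 = 2, a3 = 1, a4 = 2, a5 = 5.
For the less obvious constraints — constraint 2: a2 + a4 = 4; constraint 4: a1 - a2 = 3; constraint 7: a3 + a1 = 6 — and the others hold by inspection.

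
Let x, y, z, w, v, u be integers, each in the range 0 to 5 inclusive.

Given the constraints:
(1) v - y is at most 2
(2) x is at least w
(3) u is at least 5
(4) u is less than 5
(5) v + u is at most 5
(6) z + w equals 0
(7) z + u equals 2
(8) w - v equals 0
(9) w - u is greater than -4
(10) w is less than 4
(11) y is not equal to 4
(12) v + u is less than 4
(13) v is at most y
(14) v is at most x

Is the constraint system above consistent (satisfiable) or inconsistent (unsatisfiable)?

From constraint 3: u ≥ 5. From constraint 4: u ≤ 4. But 4 < 5, so no value of u works.

Unsatisfiable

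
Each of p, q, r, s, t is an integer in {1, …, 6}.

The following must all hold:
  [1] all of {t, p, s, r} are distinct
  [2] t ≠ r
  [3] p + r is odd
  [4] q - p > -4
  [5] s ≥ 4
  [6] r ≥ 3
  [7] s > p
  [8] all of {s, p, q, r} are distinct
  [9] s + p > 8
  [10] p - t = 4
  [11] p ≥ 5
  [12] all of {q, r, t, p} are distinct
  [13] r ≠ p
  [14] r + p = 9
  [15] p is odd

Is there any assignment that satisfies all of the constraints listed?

Satisfiable

The assignment p = 5, q = 2, r = 4, s = 6, t = 1 works:
  constraint 4 holds since q - p = -3.
  constraint 9 holds since s + p = 11.
  constraint 10 holds since p - t = 4.
The rest check out directly.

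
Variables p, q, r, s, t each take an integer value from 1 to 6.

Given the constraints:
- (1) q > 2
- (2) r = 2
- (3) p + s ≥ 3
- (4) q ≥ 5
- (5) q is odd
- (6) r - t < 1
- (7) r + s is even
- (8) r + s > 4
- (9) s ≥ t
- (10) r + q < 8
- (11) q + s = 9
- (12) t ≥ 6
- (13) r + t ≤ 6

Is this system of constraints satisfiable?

Unsatisfiable

From constraint 4: q ≥ 5. From constraints 9 and 12: s ≥ t ≥ 6. Hence q + s ≥ 11. But constraint 11 requires q + s = 9, and 9 < 11. Contradiction.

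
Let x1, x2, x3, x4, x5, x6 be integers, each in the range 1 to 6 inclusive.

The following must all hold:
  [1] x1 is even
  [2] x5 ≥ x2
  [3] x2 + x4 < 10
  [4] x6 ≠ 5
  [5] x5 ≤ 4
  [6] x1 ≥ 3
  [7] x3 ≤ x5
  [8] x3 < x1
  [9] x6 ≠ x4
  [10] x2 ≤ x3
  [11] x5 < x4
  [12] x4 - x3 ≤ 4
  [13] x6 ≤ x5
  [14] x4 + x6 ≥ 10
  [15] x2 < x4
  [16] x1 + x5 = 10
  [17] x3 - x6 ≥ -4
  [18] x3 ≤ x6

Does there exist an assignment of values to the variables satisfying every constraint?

Satisfiable

The assignment x1 = 6, x2 = 3, x3 = 3, x4 = 6, x5 = 4, x6 = 4 works:
  constraint 3 holds since x2 + x4 = 9.
  constraint 12 holds since x4 - x3 = 3.
  constraint 14 holds since x4 + x6 = 10.
The rest check out directly.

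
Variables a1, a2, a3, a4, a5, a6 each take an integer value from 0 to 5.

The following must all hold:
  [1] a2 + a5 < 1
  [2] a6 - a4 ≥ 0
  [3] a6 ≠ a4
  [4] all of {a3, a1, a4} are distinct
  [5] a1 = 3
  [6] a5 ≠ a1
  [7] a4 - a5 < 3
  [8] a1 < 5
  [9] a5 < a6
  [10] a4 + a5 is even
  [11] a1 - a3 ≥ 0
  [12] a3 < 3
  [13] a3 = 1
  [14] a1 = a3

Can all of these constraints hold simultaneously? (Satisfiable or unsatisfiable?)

Unsatisfiable

Constraint 5 fixes a1 = 3 and constraint 13 fixes a3 = 1, but constraint 14 requires a1 = a3. Since 3 ≠ 1, contradiction.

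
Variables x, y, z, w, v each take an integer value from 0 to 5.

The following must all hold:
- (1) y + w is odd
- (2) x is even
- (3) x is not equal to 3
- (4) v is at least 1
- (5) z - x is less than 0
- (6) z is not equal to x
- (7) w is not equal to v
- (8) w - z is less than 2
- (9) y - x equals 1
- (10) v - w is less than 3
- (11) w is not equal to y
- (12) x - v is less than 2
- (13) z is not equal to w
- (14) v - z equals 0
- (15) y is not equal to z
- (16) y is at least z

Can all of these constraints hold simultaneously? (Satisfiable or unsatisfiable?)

Try x = 2, y = 3, z = 1, w = 0, v = 1.
Check constraint 5: z - x = -1; constraint 8: w - z = -1; constraint 9: y - x = 1. The remaining constraints are straightforward to verify.

Satisfiable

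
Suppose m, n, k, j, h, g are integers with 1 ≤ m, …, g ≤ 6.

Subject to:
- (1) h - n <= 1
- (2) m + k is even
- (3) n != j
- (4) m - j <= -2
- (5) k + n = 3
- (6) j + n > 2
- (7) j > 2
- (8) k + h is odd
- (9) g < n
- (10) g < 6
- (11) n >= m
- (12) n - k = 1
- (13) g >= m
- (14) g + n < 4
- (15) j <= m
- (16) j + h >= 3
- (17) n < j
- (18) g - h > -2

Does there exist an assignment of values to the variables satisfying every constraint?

Constraints 9, 13, 15, and 17 give m ≤ g, g < n, n < j, j ≤ m. Chaining: m ≤ g < n < j ≤ m, which forces m < m — impossible.

Unsatisfiable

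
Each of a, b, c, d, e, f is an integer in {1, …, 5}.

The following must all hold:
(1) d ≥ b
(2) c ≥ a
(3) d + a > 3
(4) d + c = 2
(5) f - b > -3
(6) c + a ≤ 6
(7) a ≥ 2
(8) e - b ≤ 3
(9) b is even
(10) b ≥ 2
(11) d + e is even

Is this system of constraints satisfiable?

From constraints 1 and 10: d ≥ b ≥ 2. From constraints 2 and 7: c ≥ a ≥ 2. Hence d + c ≥ 4. But constraint 4 requires d + c = 2, and 2 < 4. Contradiction.

Unsatisfiable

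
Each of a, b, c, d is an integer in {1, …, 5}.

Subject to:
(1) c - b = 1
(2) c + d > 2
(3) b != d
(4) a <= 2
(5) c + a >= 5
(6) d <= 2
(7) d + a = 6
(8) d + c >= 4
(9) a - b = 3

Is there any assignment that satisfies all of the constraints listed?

Unsatisfiable

From constraint 6: d ≤ 2. From constraint 4: a ≤ 2. Hence d + a ≤ 4. But constraint 7 requires d + a = 6, and 6 > 4. Contradiction.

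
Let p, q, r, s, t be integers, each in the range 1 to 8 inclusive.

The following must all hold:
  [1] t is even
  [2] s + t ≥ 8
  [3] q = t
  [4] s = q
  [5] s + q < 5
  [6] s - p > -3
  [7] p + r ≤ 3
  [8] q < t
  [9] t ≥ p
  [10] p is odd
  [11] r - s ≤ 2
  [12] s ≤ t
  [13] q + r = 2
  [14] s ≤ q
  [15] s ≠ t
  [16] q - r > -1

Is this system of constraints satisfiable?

Unsatisfiable

From constraints 3 and 4, s = q = t, so s = t. But constraint 15 says s ≠ t. Contradiction.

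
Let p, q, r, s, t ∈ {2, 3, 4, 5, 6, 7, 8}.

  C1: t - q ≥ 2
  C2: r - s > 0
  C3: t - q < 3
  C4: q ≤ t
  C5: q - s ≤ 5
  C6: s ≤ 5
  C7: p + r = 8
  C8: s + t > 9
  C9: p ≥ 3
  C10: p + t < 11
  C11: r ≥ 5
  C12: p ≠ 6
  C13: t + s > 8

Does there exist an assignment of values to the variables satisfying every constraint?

Satisfiable

One satisfying assignment is p = 3, q = 5, r = 5, s = 3, t = 7.
For the less obvious constraints — constraint 1: t - q = 2; constraint 2: r - s = 2; constraint 3: t - q = 2 — and the others hold by inspection.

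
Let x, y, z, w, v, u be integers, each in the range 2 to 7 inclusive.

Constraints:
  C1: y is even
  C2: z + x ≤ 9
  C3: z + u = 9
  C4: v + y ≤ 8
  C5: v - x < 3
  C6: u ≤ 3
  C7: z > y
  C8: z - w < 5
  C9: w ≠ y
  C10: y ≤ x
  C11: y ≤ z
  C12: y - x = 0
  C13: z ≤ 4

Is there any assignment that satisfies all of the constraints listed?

From constraint 13: z ≤ 4. From constraint 6: u ≤ 3. Hence z + u ≤ 7. But constraint 3 requires z + u = 9, and 9 > 7. Contradiction.

Unsatisfiable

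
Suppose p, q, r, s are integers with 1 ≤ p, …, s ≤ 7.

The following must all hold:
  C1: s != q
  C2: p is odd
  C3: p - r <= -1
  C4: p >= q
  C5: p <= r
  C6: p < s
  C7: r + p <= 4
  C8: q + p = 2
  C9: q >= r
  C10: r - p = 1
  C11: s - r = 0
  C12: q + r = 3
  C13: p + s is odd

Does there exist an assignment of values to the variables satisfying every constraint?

Constraints 3, 4, and 9 give r ≤ q, q ≤ p, p < r. Chaining: r ≤ q ≤ p < r, which forces r < r — impossible.

Unsatisfiable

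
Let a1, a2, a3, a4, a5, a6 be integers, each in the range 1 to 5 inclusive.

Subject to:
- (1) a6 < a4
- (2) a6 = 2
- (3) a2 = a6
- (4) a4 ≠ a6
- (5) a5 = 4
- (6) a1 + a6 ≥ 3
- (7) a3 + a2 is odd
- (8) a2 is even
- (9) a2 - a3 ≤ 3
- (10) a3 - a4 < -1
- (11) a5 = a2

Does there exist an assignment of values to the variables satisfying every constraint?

Unsatisfiable

Constraint 5 fixes a5 = 4 and constraint 2 fixes a6 = 2. Constraints 3 and 11 give a5 = a2 = a6, so a5 = a6. But 4 ≠ 2 — contradiction.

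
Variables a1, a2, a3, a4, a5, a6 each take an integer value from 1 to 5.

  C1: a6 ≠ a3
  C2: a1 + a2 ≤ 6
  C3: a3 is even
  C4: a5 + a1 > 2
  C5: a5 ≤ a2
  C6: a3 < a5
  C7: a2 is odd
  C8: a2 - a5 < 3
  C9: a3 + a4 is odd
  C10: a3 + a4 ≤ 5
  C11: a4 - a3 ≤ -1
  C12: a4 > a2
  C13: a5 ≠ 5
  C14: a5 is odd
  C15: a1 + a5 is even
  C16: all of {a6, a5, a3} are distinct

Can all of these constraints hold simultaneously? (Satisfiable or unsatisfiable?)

Unsatisfiable

Constraints 5, 6, 11, and 12 give a2 < a4, a4 < a3, a3 < a5, a5 ≤ a2. Chaining: a2 < a4 < a3 < a5 ≤ a2, which forces a2 < a2 — impossible.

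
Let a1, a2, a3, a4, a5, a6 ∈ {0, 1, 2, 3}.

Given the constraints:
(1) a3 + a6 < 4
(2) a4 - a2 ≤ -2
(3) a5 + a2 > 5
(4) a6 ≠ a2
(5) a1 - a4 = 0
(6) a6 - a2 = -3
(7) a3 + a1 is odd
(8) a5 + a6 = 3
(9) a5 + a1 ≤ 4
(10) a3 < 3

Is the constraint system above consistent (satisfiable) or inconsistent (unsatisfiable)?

Satisfiable

One satisfying assignment is a1 = 1, a2 = 3, a3 = 2, a4 = 1, a5 = 3, a6 = 0.
For the less obvious constraints — constraint 1: a3 + a6 = 2; constraint 2: a4 - a2 = -2; constraint 3: a5 + a2 = 6 — and the others hold by inspection.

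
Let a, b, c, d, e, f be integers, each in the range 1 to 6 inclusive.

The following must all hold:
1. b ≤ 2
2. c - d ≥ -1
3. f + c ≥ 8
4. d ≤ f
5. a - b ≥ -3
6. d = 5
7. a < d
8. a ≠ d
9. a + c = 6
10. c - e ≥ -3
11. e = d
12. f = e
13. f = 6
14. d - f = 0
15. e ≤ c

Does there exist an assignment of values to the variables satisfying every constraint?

Constraint 13 fixes f = 6 and constraint 6 fixes d = 5. Constraints 11 and 12 give f = e = d, so f = d. But 6 ≠ 5 — contradiction.

Unsatisfiable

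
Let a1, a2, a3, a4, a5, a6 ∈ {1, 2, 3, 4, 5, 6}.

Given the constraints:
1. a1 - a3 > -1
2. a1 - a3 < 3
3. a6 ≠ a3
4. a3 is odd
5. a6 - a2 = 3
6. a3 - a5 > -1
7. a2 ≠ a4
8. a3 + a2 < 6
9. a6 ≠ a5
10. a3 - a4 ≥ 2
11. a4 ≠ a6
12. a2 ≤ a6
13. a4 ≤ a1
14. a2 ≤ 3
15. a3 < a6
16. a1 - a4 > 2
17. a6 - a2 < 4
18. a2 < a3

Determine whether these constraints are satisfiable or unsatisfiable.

Try a1 = 5, a2 = 2, a3 = 3, a4 = 1, a5 = 2, a6 = 5.
Check constraint 1: a1 - a3 = 2; constraint 2: a1 - a3 = 2; constraint 5: a6 - a2 = 3. The remaining constraints are straightforward to verify.

Satisfiable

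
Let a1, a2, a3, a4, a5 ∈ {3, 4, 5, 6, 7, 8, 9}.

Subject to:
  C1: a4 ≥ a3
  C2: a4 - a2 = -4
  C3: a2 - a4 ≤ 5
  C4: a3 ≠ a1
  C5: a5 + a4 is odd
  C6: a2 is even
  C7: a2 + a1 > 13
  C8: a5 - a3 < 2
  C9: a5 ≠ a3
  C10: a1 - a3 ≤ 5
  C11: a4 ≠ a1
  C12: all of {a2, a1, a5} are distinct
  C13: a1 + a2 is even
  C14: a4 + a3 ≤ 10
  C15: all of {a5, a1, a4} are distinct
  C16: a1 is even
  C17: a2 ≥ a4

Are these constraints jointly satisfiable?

Satisfiable

Setting (a1, a2, a3, a4, a5) = (6, 8, 4, 4, 3) satisfies everything: constraint 2: a4 - a2 = -4; constraint 3: a2 - a4 = 4; constraint 7: a2 + a1 = 14, and the others follow.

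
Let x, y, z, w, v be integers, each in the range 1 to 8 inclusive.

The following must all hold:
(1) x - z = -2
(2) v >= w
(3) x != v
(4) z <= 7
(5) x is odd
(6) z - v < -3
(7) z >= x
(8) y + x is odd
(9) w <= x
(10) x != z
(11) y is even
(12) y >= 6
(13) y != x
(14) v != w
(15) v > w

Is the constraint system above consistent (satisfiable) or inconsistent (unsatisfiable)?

Take x = 1, y = 8, z = 3, w = 1, v = 7. Then constraint 1: x - z = -2; constraint 5: x = 1 is odd; constraint 6: z - v = -4, and every other listed constraint is also met.

Satisfiable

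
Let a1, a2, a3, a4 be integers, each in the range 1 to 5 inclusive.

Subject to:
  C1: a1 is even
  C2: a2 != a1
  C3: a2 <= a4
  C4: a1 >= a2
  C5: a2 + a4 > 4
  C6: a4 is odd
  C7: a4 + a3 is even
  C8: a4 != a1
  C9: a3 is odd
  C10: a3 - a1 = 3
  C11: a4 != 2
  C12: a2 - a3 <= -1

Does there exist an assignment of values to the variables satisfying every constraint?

Satisfiable

The assignment a1 = 2, a2 = 1, a3 = 5, a4 = 5 works:
  constraint 5 holds since a2 + a4 = 6.
  constraint 10 holds since a3 - a1 = 3.
The rest check out directly.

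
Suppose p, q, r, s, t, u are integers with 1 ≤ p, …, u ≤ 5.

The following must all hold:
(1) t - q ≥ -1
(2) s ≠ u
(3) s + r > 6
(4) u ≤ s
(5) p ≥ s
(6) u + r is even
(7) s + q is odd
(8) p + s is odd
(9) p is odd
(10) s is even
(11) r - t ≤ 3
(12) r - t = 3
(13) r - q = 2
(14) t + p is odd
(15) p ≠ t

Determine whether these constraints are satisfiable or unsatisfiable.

Satisfiable

One satisfying assignment is p = 3, q = 3, r = 5, s = 2, t = 2, u = 1.
For the less obvious constraints — constraint 1: t - q = -1; constraint 3: s + r = 7 — and the others hold by inspection.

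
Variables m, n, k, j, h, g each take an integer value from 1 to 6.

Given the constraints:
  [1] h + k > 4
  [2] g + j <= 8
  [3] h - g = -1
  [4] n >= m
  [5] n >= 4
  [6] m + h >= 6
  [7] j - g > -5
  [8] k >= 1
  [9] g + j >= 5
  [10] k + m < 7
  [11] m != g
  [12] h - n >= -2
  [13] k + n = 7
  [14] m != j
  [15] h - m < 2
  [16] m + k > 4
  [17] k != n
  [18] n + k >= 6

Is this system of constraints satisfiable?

One satisfying assignment is m = 4, n = 5, k = 2, j = 2, h = 4, g = 5.
For the less obvious constraints — constraint 1: h + k = 6; constraint 2: g + j = 7; constraint 3: h - g = -1 — and the others hold by inspection.

Satisfiable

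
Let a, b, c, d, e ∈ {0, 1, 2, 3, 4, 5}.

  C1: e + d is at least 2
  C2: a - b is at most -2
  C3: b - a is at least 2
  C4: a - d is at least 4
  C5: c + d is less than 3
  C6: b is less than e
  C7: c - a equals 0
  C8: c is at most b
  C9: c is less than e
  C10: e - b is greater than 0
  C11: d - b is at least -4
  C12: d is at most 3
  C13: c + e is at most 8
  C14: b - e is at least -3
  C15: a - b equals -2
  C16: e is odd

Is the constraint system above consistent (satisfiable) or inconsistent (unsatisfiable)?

Constraints 2, 4, and 11 give a − d ≥ 4, d − b ≥ -4, b − a ≥ 2.
Adding all 3 inequalities: the left sides telescope to 0, and the right sides sum to 4 + (-4) + 2 = 2. So 0 ≥ 2, which is false.

Unsatisfiable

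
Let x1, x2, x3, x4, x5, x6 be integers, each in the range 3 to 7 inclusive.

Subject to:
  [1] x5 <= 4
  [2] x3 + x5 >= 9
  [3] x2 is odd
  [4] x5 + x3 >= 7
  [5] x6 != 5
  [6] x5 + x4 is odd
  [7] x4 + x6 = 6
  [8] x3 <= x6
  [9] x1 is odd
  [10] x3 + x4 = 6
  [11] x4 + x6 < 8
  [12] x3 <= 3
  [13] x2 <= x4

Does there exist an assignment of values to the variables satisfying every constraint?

Unsatisfiable

From constraint 12: x3 ≤ 3. From constraint 1: x5 ≤ 4. Hence x3 + x5 ≤ 7. But constraint 2 requires x3 + x5 ≥ 9, and 9 > 7. Contradiction.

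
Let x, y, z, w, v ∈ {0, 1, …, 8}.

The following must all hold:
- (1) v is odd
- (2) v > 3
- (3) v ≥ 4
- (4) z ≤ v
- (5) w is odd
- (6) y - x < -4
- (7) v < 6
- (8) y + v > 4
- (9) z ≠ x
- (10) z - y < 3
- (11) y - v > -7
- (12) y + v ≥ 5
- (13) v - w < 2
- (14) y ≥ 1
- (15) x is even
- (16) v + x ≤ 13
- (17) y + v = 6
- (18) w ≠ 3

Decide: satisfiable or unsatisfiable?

The assignment x = 6, y = 1, z = 1, w = 5, v = 5 works:
  constraint 6 holds since y - x = -5.
  constraint 8 holds since y + v = 6.
  constraint 10 holds since z - y = 0.
The rest check out directly.

Satisfiable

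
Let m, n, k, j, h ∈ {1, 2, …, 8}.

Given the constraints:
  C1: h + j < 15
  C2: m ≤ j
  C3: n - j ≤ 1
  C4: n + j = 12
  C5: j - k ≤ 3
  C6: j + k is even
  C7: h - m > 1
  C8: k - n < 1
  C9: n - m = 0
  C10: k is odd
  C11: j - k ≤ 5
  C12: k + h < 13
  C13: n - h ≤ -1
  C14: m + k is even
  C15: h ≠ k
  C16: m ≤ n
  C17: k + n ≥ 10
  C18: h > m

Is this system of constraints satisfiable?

Satisfiable

Take m = 5, n = 5, k = 5, j = 7, h = 7. Then constraint 1: h + j = 14; constraint 3: n - j = -2, and every other listed constraint is also met.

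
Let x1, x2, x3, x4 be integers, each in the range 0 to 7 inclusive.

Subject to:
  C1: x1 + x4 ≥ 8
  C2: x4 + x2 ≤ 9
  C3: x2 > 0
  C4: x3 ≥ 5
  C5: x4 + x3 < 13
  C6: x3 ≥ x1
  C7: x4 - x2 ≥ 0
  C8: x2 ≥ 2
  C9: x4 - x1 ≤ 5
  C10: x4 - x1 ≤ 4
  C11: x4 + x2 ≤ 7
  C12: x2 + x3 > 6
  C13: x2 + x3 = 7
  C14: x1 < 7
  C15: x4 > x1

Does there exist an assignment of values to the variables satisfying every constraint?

Satisfiable

Setting (x1, x2, x3, x4) = (3, 2, 5, 5) satisfies everything: constraint 1: x1 + x4 = 8; constraint 2: x4 + x2 = 7, and the others follow.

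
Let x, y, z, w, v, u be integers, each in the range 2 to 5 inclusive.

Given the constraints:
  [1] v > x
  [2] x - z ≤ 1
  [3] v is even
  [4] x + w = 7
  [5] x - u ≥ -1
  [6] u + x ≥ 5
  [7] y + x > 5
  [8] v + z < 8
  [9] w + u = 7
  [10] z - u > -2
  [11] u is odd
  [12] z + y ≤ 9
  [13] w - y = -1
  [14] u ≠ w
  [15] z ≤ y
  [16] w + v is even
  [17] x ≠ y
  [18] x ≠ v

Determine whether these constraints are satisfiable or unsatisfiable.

Satisfiable

Take x = 3, y = 5, z = 2, w = 4, v = 4, u = 3. Then constraint 2: x - z = 1; constraint 4: x + w = 7, and every other listed constraint is also met.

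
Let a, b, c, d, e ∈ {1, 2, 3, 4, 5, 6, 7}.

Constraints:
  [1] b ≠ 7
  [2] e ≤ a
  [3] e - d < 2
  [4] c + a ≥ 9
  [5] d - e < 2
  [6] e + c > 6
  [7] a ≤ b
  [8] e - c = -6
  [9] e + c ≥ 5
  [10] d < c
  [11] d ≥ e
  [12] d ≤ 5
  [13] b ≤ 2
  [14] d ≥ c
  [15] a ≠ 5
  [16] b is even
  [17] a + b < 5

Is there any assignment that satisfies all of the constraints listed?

Unsatisfiable

From constraints 12 and 14: c ≤ d ≤ 5. From constraints 7 and 13: a ≤ b ≤ 2. Hence c + a ≤ 7. But constraint 4 requires c + a ≥ 9, and 9 > 7. Contradiction.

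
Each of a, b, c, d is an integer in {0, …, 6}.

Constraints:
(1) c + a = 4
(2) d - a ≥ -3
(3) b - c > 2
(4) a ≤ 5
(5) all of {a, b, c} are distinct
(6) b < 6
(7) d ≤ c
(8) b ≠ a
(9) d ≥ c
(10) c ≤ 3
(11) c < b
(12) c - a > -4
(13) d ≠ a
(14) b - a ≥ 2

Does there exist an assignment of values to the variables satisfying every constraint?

Try a = 3, b = 5, c = 1, d = 1.
Check constraint 1: c + a = 4; constraint 2: d - a = -2; constraint 3: b - c = 4. The remaining constraints are straightforward to verify.

Satisfiable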